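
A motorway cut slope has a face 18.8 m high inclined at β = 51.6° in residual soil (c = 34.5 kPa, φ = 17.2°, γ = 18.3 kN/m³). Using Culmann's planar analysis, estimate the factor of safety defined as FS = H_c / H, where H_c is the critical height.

H_c = (4c/γ) · sinβ cosφ / [1 − cos(β − φ)]
    = (4·34.5/18.3) · sin51.6°·cos17.2° / [1 − cos34.4°]
    = 7.541 · 0.7486 / 0.1749 = 32.28 m
FS = H_c / H = 32.28 / 18.8 = 1.717

FS = 1.72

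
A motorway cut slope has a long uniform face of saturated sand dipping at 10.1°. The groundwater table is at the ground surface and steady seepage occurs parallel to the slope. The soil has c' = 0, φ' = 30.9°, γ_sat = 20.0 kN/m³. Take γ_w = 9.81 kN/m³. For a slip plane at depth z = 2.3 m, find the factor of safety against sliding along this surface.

With seepage parallel to the slope and the water table at the surface, the effective normal stress on the slip plane uses the buoyant unit weight γ' = γ_sat − γ_w while the driving shear stress uses γ_sat:
FS = [c' + γ' z cos²β tanφ'] / [γ_sat z sinβ cosβ]
(For c' = 0 this reduces to FS = (γ'/γ_sat)·tanφ'/tanβ.)
γ' = 20.0 − 9.81 = 10.19 kN/m³
Numerator = 0.0 + 10.19·2.3·cos²10.1°·tan30.9° = 0.0 + 10.19·2.3·0.9692·0.5985 = 13.595 kPa
Denominator = 20.0·2.3·sin10.1°·cos10.1° = 20.0·2.3·0.1754·0.9845 = 7.942 kPa
FS = 13.595 / 7.942 = 1.712

FS = 1.71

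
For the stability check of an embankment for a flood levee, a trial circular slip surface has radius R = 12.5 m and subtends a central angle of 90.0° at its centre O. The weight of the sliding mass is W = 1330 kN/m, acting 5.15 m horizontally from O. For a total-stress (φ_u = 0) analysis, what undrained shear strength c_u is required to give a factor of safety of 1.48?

FS = c_u·L_a·R / (W·d), so c_u = FS·W·d / (L_a·R).
Arc length L_a = R·θ = 12.5·(90.0°·π/180) = 12.5·1.5708 = 19.63 m
c_u = 1.48·1330·5.15 / (19.63·12.5) = 10137.3 / 245.44 = 41.30 kPa

c_u = 41.3 kPa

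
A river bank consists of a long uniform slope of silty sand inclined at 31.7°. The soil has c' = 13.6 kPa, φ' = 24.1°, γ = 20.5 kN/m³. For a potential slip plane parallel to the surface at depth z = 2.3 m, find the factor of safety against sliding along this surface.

FS = 1.37

For an infinite slope with a slip plane parallel to the surface (no pore pressure): FS = [c' + γz cos²β tanφ'] / [γz sinβ cosβ].
γz = 20.5·2.3 = 47.15 kN/m²
Numerator = 13.6 + 47.15·cos²31.7°·tan24.1° = 13.6 + 47.15·0.7239·0.4473 = 28.867 kPa
Denominator = 47.15·sin31.7°·cos31.7° = 47.15·0.5255·0.8508 = 21.080 kPa
FS = 28.867 / 21.080 = 1.369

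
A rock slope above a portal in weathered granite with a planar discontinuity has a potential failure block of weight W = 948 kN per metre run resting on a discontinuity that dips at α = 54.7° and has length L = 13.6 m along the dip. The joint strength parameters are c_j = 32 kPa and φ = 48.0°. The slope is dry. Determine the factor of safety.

Resolving the block weight along and normal to the plane and applying the Mohr–Coulomb strength on the joint:
N' = W cosα = 948·cos54.7° = 547.8 kN/m
Driving force T = W sinα = 948·sin54.7° = 773.7 kN/m
Resisting force R = c_j·L + N'·tanφ = 32·13.6 + 547.8·tan48.0° = 435.2 + 608.4 = 1043.6 kN/m
FS = R / T = 1043.6 / 773.7 = 1.349

FS = 1.35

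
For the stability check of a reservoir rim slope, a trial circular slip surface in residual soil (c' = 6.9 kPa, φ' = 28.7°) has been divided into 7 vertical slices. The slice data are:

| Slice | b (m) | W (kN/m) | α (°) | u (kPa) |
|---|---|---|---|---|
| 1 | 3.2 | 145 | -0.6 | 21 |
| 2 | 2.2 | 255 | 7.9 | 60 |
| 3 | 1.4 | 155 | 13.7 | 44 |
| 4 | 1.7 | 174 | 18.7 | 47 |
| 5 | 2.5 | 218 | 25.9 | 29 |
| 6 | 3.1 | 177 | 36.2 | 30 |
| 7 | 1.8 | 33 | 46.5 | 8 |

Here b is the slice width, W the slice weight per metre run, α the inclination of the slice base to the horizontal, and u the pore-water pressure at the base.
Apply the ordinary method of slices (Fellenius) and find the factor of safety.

Ordinary method of slices: FS = Σ[c'·Δl_i + (W_i cosα_i − u_i·Δl_i)·tanφ'] / Σ W_i sinα_i, with Δl_i = b_i / cosα_i.
Slice 1: Δl = 3.2/cos(-0.6°) = 3.200 m; N'_1 = 145·cos(-0.6°) − 21·3.200 = 77.8; c'Δl = 22.08; W sinα = -1.5
Slice 2: Δl = 2.2/cos7.9° = 2.221 m; N'_2 = 255·cos7.9° − 60·2.221 = 119.3; c'Δl = 15.33; W sinα = 35.0
Slice 3: Δl = 1.4/cos13.7° = 1.441 m; N'_3 = 155·cos13.7° − 44·1.441 = 87.2; c'Δl = 9.94; W sinα = 36.7
Slice 4: Δl = 1.7/cos18.7° = 1.795 m; N'_4 = 174·cos18.7° − 47·1.795 = 80.5; c'Δl = 12.38; W sinα = 55.8
Slice 5: Δl = 2.5/cos25.9° = 2.779 m; N'_5 = 218·cos25.9° − 29·2.779 = 115.5; c'Δl = 19.18; W sinα = 95.2
Slice 6: Δl = 3.1/cos36.2° = 3.842 m; N'_6 = 177·cos36.2° − 30·3.842 = 27.6; c'Δl = 26.51; W sinα = 104.5
Slice 7: Δl = 1.8/cos46.5° = 2.615 m; N'_7 = 33·cos46.5° − 8·2.615 = 1.8; c'Δl = 18.04; W sinα = 23.9
Σc'Δl = 123.5 kN/m; ΣN' = 509.6 kN/m; ΣW sinα = 349.7 kN/m
Resisting = 123.5 + 509.6·tan28.7° = 123.5 + 279.0 = 402.5 kN/m
FS = 402.5 / 349.7 = 1.151

FS = 1.15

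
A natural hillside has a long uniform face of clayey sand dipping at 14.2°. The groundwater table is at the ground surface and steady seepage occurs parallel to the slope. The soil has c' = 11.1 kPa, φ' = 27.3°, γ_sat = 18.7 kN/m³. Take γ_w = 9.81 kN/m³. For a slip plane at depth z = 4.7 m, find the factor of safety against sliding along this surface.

FS = 1.50

With seepage parallel to the slope and the water table at the surface, the effective normal stress on the slip plane uses the buoyant unit weight γ' = γ_sat − γ_w while the driving shear stress uses γ_sat:
FS = [c' + γ' z cos²β tanφ'] / [γ_sat z sinβ cosβ]
γ' = 18.7 − 9.81 = 8.89 kN/m³
Numerator = 11.1 + 8.89·4.7·cos²14.2°·tan27.3° = 11.1 + 8.89·4.7·0.9398·0.5161 = 31.368 kPa
Denominator = 18.7·4.7·sin14.2°·cos14.2° = 18.7·4.7·0.2453·0.9694 = 20.901 kPa
FS = 31.368 / 20.901 = 1.501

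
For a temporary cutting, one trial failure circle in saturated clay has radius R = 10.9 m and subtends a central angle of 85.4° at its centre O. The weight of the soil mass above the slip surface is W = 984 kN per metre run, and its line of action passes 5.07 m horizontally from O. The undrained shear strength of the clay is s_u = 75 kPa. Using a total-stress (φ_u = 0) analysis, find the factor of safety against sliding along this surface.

Taking moments about the centre O, the resisting moment is provided by the undrained shear strength acting along the arc:
Arc length L_a = R·θ = 10.9·(85.4°·π/180) = 10.9·1.4905 = 16.25 m
M_R = s_u·L_a·R = 75·16.25·10.9 = 13281.6 kN·m/m
M_D = W·d = 984·5.07 = 4988.9 kN·m/m
FS = M_R / M_D = 13281.6 / 4988.9 = 2.662

FS = 2.66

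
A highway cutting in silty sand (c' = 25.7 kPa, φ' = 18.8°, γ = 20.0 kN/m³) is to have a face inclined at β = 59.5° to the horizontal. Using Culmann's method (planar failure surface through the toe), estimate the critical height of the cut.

H_c = 17.33 m

Culmann's analysis gives the critical failure plane at α_cr = (β + φ')/2 = (59.5 + 18.8)/2 = 39.1°, and the critical height
H_c = (4c'/γ) · sinβ cosφ' / [1 − cos(β − φ')]
    = (4·25.7/20.0) · sin59.5°·cos18.8° / [1 − cos(40.7°)]
    = 5.140 · 0.8616·0.9466 / [1 − 0.7581]
    = 5.140 · 0.8157 / 0.2419
    = 17.33 m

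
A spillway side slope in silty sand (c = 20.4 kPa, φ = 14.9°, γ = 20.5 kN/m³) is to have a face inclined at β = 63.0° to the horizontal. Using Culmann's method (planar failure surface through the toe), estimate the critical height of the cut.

Culmann's analysis gives the critical failure plane at α_cr = (β + φ)/2 = (63.0 + 14.9)/2 = 39.0°, and the critical height
H_c = (4c/γ) · sinβ cosφ / [1 − cos(β − φ)]
    = (4·20.4/20.5) · sin63.0°·cos14.9° / [1 − cos(48.1°)]
    = 3.980 · 0.8910·0.9664 / [1 − 0.6678]
    = 3.980 · 0.8610 / 0.3322
    = 10.32 m

H_c = 10.32 m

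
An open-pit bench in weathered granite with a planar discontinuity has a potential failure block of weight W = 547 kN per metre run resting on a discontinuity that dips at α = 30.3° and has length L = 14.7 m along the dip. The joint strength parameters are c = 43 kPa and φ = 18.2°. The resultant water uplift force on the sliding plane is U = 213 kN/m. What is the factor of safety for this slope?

Resolving the block weight along and normal to the plane and applying the Mohr–Coulomb strength on the joint:
N' = W cosα − U = 547·cos30.3° − 213 = 259.3 kN/m
Driving force T = W sinα = 547·sin30.3° = 276.0 kN/m
Resisting force R = c·L + N'·tanφ = 43·14.7 + 259.3·tan18.2° = 632.1 + 85.2 = 717.3 kN/m
FS = R / T = 717.3 / 276.0 = 2.599

FS = 2.60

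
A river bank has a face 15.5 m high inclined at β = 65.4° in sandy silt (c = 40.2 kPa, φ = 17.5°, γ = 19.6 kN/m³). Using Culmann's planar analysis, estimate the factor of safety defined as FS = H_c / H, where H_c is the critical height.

H_c = (4c/γ) · sinβ cosφ / [1 − cos(β − φ)]
    = (4·40.2/19.6) · sin65.4°·cos17.5° / [1 − cos47.9°]
    = 8.204 · 0.8672 / 0.3296 = 21.59 m
FS = H_c / H = 21.59 / 15.5 = 1.393

FS = 1.39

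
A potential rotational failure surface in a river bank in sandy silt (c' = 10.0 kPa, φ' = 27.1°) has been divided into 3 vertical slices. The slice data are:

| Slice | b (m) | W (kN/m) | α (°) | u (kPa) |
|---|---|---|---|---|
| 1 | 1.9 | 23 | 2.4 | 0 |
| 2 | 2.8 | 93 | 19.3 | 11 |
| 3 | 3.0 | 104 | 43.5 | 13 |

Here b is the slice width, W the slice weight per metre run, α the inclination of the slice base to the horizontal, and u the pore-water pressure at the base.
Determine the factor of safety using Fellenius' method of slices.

Ordinary method of slices: FS = Σ[c'·Δl_i + (W_i cosα_i − u_i·Δl_i)·tanφ'] / Σ W_i sinα_i, with Δl_i = b_i / cosα_i.
Slice 1: Δl = 1.9/cos2.4° = 1.902 m; N'_1 = 23·cos2.4° − 0·1.902 = 23.0; c'Δl = 19.02; W sinα = 1.0
Slice 2: Δl = 2.8/cos19.3° = 2.967 m; N'_2 = 93·cos19.3° − 11·2.967 = 55.1; c'Δl = 29.67; W sinα = 30.7
Slice 3: Δl = 3.0/cos43.5° = 4.136 m; N'_3 = 104·cos43.5° − 13·4.136 = 21.7; c'Δl = 41.36; W sinα = 71.6
Σc'Δl = 90.0 kN/m; ΣN' = 99.8 kN/m; ΣW sinα = 103.3 kN/m
Resisting = 90.0 + 99.8·tan27.1° = 90.0 + 51.1 = 141.1 kN/m
FS = 141.1 / 103.3 = 1.366

FS = 1.37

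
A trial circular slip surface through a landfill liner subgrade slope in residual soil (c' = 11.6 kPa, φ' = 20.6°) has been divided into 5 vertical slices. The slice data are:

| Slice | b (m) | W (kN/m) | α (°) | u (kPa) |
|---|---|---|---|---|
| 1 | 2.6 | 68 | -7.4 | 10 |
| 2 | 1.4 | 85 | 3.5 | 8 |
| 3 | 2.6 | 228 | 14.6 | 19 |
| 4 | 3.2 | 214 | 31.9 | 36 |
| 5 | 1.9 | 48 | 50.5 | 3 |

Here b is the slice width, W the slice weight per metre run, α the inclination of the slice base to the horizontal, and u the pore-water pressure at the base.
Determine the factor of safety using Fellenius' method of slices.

FS = 1.41

Ordinary method of slices: FS = Σ[c'·Δl_i + (W_i cosα_i − u_i·Δl_i)·tanφ'] / Σ W_i sinα_i, with Δl_i = b_i / cosα_i.
Slice 1: Δl = 2.6/cos(-7.4°) = 2.622 m; N'_1 = 68·cos(-7.4°) − 10·2.622 = 41.2; c'Δl = 30.41; W sinα = -8.8
Slice 2: Δl = 1.4/cos3.5° = 1.403 m; N'_2 = 85·cos3.5° − 8·1.403 = 73.6; c'Δl = 16.27; W sinα = 5.2
Slice 3: Δl = 2.6/cos14.6° = 2.687 m; N'_3 = 228·cos14.6° − 19·2.687 = 169.6; c'Δl = 31.17; W sinα = 57.5
Slice 4: Δl = 3.2/cos31.9° = 3.769 m; N'_4 = 214·cos31.9° − 36·3.769 = 46.0; c'Δl = 43.72; W sinα = 113.1
Slice 5: Δl = 1.9/cos50.5° = 2.987 m; N'_5 = 48·cos50.5° − 3·2.987 = 21.6; c'Δl = 34.65; W sinα = 37.0
Σc'Δl = 156.2 kN/m; ΣN' = 352.0 kN/m; ΣW sinα = 204.0 kN/m
Resisting = 156.2 + 352.0·tan20.6° = 156.2 + 132.3 = 288.5 kN/m
FS = 288.5 / 204.0 = 1.414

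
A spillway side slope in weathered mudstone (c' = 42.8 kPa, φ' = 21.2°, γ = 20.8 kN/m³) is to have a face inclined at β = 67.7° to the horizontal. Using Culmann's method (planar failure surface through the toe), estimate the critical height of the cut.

H_c = 22.78 m

Culmann's analysis gives the critical failure plane at α_cr = (β + φ')/2 = (67.7 + 21.2)/2 = 44.5°, and the critical height
H_c = (4c'/γ) · sinβ cosφ' / [1 − cos(β − φ')]
    = (4·42.8/20.8) · sin67.7°·cos21.2° / [1 − cos(46.5°)]
    = 8.231 · 0.9252·0.9323 / [1 − 0.6884]
    = 8.231 · 0.8626 / 0.3116
    = 22.78 m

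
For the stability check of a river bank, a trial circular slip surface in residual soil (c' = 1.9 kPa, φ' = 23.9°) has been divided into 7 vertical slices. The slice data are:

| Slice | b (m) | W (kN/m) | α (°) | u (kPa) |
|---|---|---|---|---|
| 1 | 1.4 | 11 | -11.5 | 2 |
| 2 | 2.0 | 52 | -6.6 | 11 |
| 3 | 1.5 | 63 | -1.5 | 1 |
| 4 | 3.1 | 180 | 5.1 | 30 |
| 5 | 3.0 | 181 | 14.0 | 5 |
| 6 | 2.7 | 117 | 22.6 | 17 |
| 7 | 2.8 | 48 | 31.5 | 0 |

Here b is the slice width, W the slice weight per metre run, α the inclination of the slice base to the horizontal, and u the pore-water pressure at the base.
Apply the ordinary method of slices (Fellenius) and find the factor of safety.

Ordinary method of slices: FS = Σ[c'·Δl_i + (W_i cosα_i − u_i·Δl_i)·tanφ'] / Σ W_i sinα_i, with Δl_i = b_i / cosα_i.
Slice 1: Δl = 1.4/cos(-11.5°) = 1.429 m; N'_1 = 11·cos(-11.5°) − 2·1.429 = 7.9; c'Δl = 2.71; W sinα = -2.2
Slice 2: Δl = 2.0/cos(-6.6°) = 2.013 m; N'_2 = 52·cos(-6.6°) − 11·2.013 = 29.5; c'Δl = 3.83; W sinα = -6.0
Slice 3: Δl = 1.5/cos(-1.5°) = 1.501 m; N'_3 = 63·cos(-1.5°) − 1·1.501 = 61.5; c'Δl = 2.85; W sinα = -1.6
Slice 4: Δl = 3.1/cos5.1° = 3.112 m; N'_4 = 180·cos5.1° − 30·3.112 = 85.9; c'Δl = 5.91; W sinα = 16.0
Slice 5: Δl = 3.0/cos14.0° = 3.092 m; N'_5 = 181·cos14.0° − 5·3.092 = 160.2; c'Δl = 5.87; W sinα = 43.8
Slice 6: Δl = 2.7/cos22.6° = 2.925 m; N'_6 = 117·cos22.6° − 17·2.925 = 58.3; c'Δl = 5.56; W sinα = 45.0
Slice 7: Δl = 2.8/cos31.5° = 3.284 m; N'_7 = 48·cos31.5° − 0·3.284 = 40.9; c'Δl = 6.24; W sinα = 25.1
Σc'Δl = 33.0 kN/m; ΣN' = 444.2 kN/m; ΣW sinα = 120.0 kN/m
Resisting = 33.0 + 444.2·tan23.9° = 33.0 + 196.8 = 229.8 kN/m
FS = 229.8 / 120.0 = 1.915

FS = 1.92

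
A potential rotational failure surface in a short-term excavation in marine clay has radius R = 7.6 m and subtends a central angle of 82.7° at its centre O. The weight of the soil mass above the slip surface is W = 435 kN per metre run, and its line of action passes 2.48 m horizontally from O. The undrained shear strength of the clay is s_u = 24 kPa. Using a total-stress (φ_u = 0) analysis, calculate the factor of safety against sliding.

FS = 1.85

Taking moments about the centre O, the resisting moment is provided by the undrained shear strength acting along the arc:
Arc length L_a = R·θ = 7.6·(82.7°·π/180) = 7.6·1.4434 = 10.97 m
M_R = s_u·L_a·R = 24·10.97·7.6 = 2000.9 kN·m/m
M_D = W·d = 435·2.48 = 1078.8 kN·m/m
FS = M_R / M_D = 2000.9 / 1078.8 = 1.855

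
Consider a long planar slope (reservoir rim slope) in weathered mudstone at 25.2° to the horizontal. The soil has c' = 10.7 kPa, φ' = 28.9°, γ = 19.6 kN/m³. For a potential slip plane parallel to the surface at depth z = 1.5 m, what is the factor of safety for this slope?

For an infinite slope with a slip plane parallel to the surface (no pore pressure): FS = [c' + γz cos²β tanφ'] / [γz sinβ cosβ].
γz = 19.6·1.5 = 29.40 kN/m²
Numerator = 10.7 + 29.40·cos²25.2°·tan28.9° = 10.7 + 29.40·0.8187·0.5520 = 23.987 kPa
Denominator = 29.40·sin25.2°·cos25.2° = 29.40·0.4258·0.9048 = 11.327 kPa
FS = 23.987 / 11.327 = 2.118

FS = 2.12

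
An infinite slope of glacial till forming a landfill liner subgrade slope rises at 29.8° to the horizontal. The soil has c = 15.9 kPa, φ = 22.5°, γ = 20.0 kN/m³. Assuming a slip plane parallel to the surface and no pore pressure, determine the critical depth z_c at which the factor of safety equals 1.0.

z_c = 6.66 m

Setting FS = 1.00 in FS = [c + γz cos²β tanφ] / [γz sinβ cosβ] and solving for z:
z = c / [γ cosβ (FS·sinβ − cosβ·tanφ)]
  = 15.9 / [20.0·cos29.8°·(1.00·sin29.8° − cos29.8°·tan22.5°)]
  = 15.9 / [20.0·0.8678·(1.00·0.4970 − 0.8678·0.4142)]
  = 15.9 / 2.3869 = 6.661 m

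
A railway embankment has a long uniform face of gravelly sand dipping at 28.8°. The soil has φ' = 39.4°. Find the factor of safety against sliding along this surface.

For a dry cohesionless infinite slope the factor of safety is FS = tanφ' / tanβ.
FS = tan39.4° / tan28.8° = 0.8214 / 0.5498 = 1.494

FS = 1.49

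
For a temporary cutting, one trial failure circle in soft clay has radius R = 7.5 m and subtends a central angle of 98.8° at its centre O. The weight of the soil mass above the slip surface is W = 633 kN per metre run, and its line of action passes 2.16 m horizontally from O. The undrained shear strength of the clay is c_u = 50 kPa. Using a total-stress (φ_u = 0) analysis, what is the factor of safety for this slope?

FS = 3.55

Taking moments about the centre O, the resisting moment is provided by the undrained shear strength acting along the arc:
Arc length L_a = R·θ = 7.5·(98.8°·π/180) = 7.5·1.7244 = 12.93 m
M_R = c_u·L_a·R = 50·12.93·7.5 = 4849.8 kN·m/m
M_D = W·d = 633·2.16 = 1367.3 kN·m/m
FS = M_R / M_D = 4849.8 / 1367.3 = 3.547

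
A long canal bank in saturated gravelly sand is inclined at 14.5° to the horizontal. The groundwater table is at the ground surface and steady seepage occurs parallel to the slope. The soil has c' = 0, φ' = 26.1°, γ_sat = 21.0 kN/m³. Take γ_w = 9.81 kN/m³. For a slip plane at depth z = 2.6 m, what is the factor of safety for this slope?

With seepage parallel to the slope and the water table at the surface, the effective normal stress on the slip plane uses the buoyant unit weight γ' = γ_sat − γ_w while the driving shear stress uses γ_sat:
FS = [c' + γ' z cos²β tanφ'] / [γ_sat z sinβ cosβ]
(For c' = 0 this reduces to FS = (γ'/γ_sat)·tanφ'/tanβ.)
γ' = 21.0 − 9.81 = 11.19 kN/m³
Numerator = 0.0 + 11.19·2.6·cos²14.5°·tan26.1° = 0.0 + 11.19·2.6·0.9373·0.4899 = 13.359 kPa
Denominator = 21.0·2.6·sin14.5°·cos14.5° = 21.0·2.6·0.2504·0.9681 = 13.235 kPa
FS = 13.359 / 13.235 = 1.009

FS = 1.01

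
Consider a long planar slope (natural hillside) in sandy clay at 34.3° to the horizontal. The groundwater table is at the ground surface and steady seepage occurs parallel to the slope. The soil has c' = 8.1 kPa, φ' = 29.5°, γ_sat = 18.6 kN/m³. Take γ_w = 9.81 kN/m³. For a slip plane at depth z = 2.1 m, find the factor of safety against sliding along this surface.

With seepage parallel to the slope and the water table at the surface, the effective normal stress on the slip plane uses the buoyant unit weight γ' = γ_sat − γ_w while the driving shear stress uses γ_sat:
FS = [c' + γ' z cos²β tanφ'] / [γ_sat z sinβ cosβ]
γ' = 18.6 − 9.81 = 8.79 kN/m³
Numerator = 8.1 + 8.79·2.1·cos²34.3°·tan29.5° = 8.1 + 8.79·2.1·0.6824·0.5658 = 15.227 kPa
Denominator = 18.6·2.1·sin34.3°·cos34.3° = 18.6·2.1·0.5635·0.8261 = 18.184 kPa
FS = 15.227 / 18.184 = 0.837

FS = 0.84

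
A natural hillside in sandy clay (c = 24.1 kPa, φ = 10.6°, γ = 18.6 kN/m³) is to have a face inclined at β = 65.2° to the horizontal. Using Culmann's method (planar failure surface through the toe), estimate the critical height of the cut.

Culmann's analysis gives the critical failure plane at α_cr = (β + φ)/2 = (65.2 + 10.6)/2 = 37.9°, and the critical height
H_c = (4c/γ) · sinβ cosφ / [1 − cos(β − φ)]
    = (4·24.1/18.6) · sin65.2°·cos10.6° / [1 − cos(54.6°)]
    = 5.183 · 0.9078·0.9829 / [1 − 0.5793]
    = 5.183 · 0.8923 / 0.4207
    = 10.99 m

H_c = 10.99 m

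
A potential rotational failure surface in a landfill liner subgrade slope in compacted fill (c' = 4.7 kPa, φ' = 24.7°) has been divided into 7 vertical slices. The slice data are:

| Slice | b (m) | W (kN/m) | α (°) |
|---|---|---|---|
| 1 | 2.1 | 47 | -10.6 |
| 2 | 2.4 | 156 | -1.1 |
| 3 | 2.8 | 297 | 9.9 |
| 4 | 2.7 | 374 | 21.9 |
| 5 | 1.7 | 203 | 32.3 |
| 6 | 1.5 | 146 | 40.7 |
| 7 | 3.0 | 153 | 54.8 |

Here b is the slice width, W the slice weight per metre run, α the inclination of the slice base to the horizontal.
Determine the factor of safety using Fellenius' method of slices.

Ordinary method of slices: FS = Σ[c'·Δl_i + (W_i cosα_i)·tanφ'] / Σ W_i sinα_i, with Δl_i = b_i / cosα_i.
Slice 1: Δl = 2.1/cos(-10.6°) = 2.136 m; N'_1 = 47·cos(-10.6°) = 46.2; c'Δl = 10.04; W sinα = -8.6
Slice 2: Δl = 2.4/cos(-1.1°) = 2.400 m; N'_2 = 156·cos(-1.1°) = 156.0; c'Δl = 11.28; W sinα = -3.0
Slice 3: Δl = 2.8/cos9.9° = 2.842 m; N'_3 = 297·cos9.9° = 292.6; c'Δl = 13.36; W sinα = 51.1
Slice 4: Δl = 2.7/cos21.9° = 2.910 m; N'_4 = 374·cos21.9° = 347.0; c'Δl = 13.68; W sinα = 139.5
Slice 5: Δl = 1.7/cos32.3° = 2.011 m; N'_5 = 203·cos32.3° = 171.6; c'Δl = 9.45; W sinα = 108.5
Slice 6: Δl = 1.5/cos40.7° = 1.979 m; N'_6 = 146·cos40.7° = 110.7; c'Δl = 9.30; W sinα = 95.2
Slice 7: Δl = 3.0/cos54.8° = 5.204 m; N'_7 = 153·cos54.8° = 88.2; c'Δl = 24.46; W sinα = 125.0
Σc'Δl = 91.6 kN/m; ΣN' = 1212.2 kN/m; ΣW sinα = 507.6 kN/m
Resisting = 91.6 + 1212.2·tan24.7° = 91.6 + 557.6 = 649.1 kN/m
FS = 649.1 / 507.6 = 1.279

FS = 1.28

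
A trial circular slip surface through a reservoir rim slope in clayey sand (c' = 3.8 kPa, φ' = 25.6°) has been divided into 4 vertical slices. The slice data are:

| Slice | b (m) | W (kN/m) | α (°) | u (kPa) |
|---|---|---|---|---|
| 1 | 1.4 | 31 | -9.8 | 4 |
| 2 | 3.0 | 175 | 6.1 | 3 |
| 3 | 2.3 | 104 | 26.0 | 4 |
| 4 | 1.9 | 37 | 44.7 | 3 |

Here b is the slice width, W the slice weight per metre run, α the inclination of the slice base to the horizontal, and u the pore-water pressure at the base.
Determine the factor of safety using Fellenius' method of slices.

FS = 2.08

Ordinary method of slices: FS = Σ[c'·Δl_i + (W_i cosα_i − u_i·Δl_i)·tanφ'] / Σ W_i sinα_i, with Δl_i = b_i / cosα_i.
Slice 1: Δl = 1.4/cos(-9.8°) = 1.421 m; N'_1 = 31·cos(-9.8°) − 4·1.421 = 24.9; c'Δl = 5.40; W sinα = -5.3
Slice 2: Δl = 3.0/cos6.1° = 3.017 m; N'_2 = 175·cos6.1° − 3·3.017 = 165.0; c'Δl = 11.46; W sinα = 18.6
Slice 3: Δl = 2.3/cos26.0° = 2.559 m; N'_3 = 104·cos26.0° − 4·2.559 = 83.2; c'Δl = 9.72; W sinα = 45.6
Slice 4: Δl = 1.9/cos44.7° = 2.673 m; N'_4 = 37·cos44.7° − 3·2.673 = 18.3; c'Δl = 10.16; W sinα = 26.0
Σc'Δl = 36.7 kN/m; ΣN' = 291.3 kN/m; ΣW sinα = 84.9 kN/m
Resisting = 36.7 + 291.3·tan25.6° = 36.7 + 139.6 = 176.3 kN/m
FS = 176.3 / 84.9 = 2.076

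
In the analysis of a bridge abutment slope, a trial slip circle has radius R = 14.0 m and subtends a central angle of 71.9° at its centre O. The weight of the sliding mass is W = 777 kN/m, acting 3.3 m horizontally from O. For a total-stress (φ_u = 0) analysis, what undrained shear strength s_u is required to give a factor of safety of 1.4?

FS = s_u·L_a·R / (W·d), so s_u = FS·W·d / (L_a·R).
Arc length L_a = R·θ = 14.0·(71.9°·π/180) = 14.0·1.2549 = 17.57 m
s_u = 1.4·777·3.3 / (17.57·14.0) = 3589.7 / 245.96 = 14.59 kPa

s_u = 14.6 kPa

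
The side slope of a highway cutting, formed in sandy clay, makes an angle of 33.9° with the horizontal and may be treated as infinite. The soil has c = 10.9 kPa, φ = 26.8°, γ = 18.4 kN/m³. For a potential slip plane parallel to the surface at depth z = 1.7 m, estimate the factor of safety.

FS = 1.50

For an infinite slope with a slip plane parallel to the surface (no pore pressure): FS = [c + γz cos²β tanφ] / [γz sinβ cosβ].
γz = 18.4·1.7 = 31.28 kN/m²
Numerator = 10.9 + 31.28·cos²33.9°·tan26.8° = 10.9 + 31.28·0.6889·0.5051 = 21.785 kPa
Denominator = 31.28·sin33.9°·cos33.9° = 31.28·0.5577·0.8300 = 14.481 kPa
FS = 21.785 / 14.481 = 1.504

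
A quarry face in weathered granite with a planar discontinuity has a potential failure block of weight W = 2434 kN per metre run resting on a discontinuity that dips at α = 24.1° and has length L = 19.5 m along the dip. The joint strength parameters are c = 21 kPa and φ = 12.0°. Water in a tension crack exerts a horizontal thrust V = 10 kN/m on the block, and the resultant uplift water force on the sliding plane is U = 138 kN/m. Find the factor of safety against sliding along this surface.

FS = 0.85

Resolving the block weight along and normal to the plane and applying the Mohr–Coulomb strength on the joint:
N' = W cosα − U − V sinα = 2434·cos24.1° − 138 − 10·sin24.1° = 2079.8 kN/m
Driving force T = W sinα + V cosα = 2434·sin24.1° + 10·cos24.1° = 1003.0 kN/m
Resisting force R = c·L + N'·tanφ = 21·19.5 + 2079.8·tan12.0° = 409.5 + 442.1 = 851.6 kN/m
FS = R / T = 851.6 / 1003.0 = 0.849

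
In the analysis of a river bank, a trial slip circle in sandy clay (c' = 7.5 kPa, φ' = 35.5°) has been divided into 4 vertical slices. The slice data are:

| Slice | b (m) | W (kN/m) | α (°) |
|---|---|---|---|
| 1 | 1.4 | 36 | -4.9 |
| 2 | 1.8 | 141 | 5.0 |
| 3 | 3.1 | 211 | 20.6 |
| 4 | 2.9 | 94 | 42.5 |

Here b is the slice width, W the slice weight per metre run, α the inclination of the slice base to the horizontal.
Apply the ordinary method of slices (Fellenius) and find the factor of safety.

Ordinary method of slices: FS = Σ[c'·Δl_i + (W_i cosα_i)·tanφ'] / Σ W_i sinα_i, with Δl_i = b_i / cosα_i.
Slice 1: Δl = 1.4/cos(-4.9°) = 1.405 m; N'_1 = 36·cos(-4.9°) = 35.9; c'Δl = 10.54; W sinα = -3.1
Slice 2: Δl = 1.8/cos5.0° = 1.807 m; N'_2 = 141·cos5.0° = 140.5; c'Δl = 13.55; W sinα = 12.3
Slice 3: Δl = 3.1/cos20.6° = 3.312 m; N'_3 = 211·cos20.6° = 197.5; c'Δl = 24.84; W sinα = 74.2
Slice 4: Δl = 2.9/cos42.5° = 3.933 m; N'_4 = 94·cos42.5° = 69.3; c'Δl = 29.50; W sinα = 63.5
Σc'Δl = 78.4 kN/m; ΣN' = 443.1 kN/m; ΣW sinα = 147.0 kN/m
Resisting = 78.4 + 443.1·tan35.5° = 78.4 + 316.1 = 394.5 kN/m
FS = 394.5 / 147.0 = 2.685

FS = 2.68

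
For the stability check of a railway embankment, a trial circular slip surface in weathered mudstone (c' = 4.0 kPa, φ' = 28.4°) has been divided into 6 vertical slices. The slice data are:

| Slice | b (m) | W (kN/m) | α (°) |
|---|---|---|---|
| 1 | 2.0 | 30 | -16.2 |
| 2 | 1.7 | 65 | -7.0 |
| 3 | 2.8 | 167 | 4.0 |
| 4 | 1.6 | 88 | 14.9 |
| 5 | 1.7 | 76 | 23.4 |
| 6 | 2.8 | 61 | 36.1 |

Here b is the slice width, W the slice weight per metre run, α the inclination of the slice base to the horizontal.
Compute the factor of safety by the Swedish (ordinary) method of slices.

Ordinary method of slices: FS = Σ[c'·Δl_i + (W_i cosα_i)·tanφ'] / Σ W_i sinα_i, with Δl_i = b_i / cosα_i.
Slice 1: Δl = 2.0/cos(-16.2°) = 2.083 m; N'_1 = 30·cos(-16.2°) = 28.8; c'Δl = 8.33; W sinα = -8.4
Slice 2: Δl = 1.7/cos(-7.0°) = 1.713 m; N'_2 = 65·cos(-7.0°) = 64.5; c'Δl = 6.85; W sinα = -7.9
Slice 3: Δl = 2.8/cos4.0° = 2.807 m; N'_3 = 167·cos4.0° = 166.6; c'Δl = 11.23; W sinα = 11.6
Slice 4: Δl = 1.6/cos14.9° = 1.656 m; N'_4 = 88·cos14.9° = 85.0; c'Δl = 6.62; W sinα = 22.6
Slice 5: Δl = 1.7/cos23.4° = 1.852 m; N'_5 = 76·cos23.4° = 69.7; c'Δl = 7.41; W sinα = 30.2
Slice 6: Δl = 2.8/cos36.1° = 3.465 m; N'_6 = 61·cos36.1° = 49.3; c'Δl = 13.86; W sinα = 35.9
Σc'Δl = 54.3 kN/m; ΣN' = 464.0 kN/m; ΣW sinα = 84.1 kN/m
Resisting = 54.3 + 464.0·tan28.4° = 54.3 + 250.9 = 305.2 kN/m
FS = 305.2 / 84.1 = 3.628

FS = 3.63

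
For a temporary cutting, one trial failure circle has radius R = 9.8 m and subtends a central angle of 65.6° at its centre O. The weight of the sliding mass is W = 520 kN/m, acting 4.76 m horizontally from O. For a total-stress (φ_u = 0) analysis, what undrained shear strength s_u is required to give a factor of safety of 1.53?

FS = s_u·L_a·R / (W·d), so s_u = FS·W·d / (L_a·R).
Arc length L_a = R·θ = 9.8·(65.6°·π/180) = 9.8·1.1449 = 11.22 m
s_u = 1.53·520·4.76 / (11.22·9.8) = 3787.1 / 109.96 = 34.44 kPa

s_u = 34.4 kPa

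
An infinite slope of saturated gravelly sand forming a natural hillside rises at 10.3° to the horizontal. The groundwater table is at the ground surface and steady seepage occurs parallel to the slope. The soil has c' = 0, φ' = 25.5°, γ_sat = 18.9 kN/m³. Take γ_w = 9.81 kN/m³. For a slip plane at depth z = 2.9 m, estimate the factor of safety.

With seepage parallel to the slope and the water table at the surface, the effective normal stress on the slip plane uses the buoyant unit weight γ' = γ_sat − γ_w while the driving shear stress uses γ_sat:
FS = [c' + γ' z cos²β tanφ'] / [γ_sat z sinβ cosβ]
(For c' = 0 this reduces to FS = (γ'/γ_sat)·tanφ'/tanβ.)
γ' = 18.9 − 9.81 = 9.09 kN/m³
Numerator = 0.0 + 9.09·2.9·cos²10.3°·tan25.5° = 0.0 + 9.09·2.9·0.9680·0.4770 = 12.172 kPa
Denominator = 18.9·2.9·sin10.3°·cos10.3° = 18.9·2.9·0.1788·0.9839 = 9.642 kPa
FS = 12.172 / 9.642 = 1.262

FS = 1.26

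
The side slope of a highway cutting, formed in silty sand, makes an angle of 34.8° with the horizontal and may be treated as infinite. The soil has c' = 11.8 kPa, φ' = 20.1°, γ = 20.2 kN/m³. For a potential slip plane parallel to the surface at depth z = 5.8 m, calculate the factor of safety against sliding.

For an infinite slope with a slip plane parallel to the surface (no pore pressure): FS = [c' + γz cos²β tanφ'] / [γz sinβ cosβ].
γz = 20.2·5.8 = 117.16 kN/m²
Numerator = 11.8 + 117.16·cos²34.8°·tan20.1° = 11.8 + 117.16·0.6743·0.3659 = 40.710 kPa
Denominator = 117.16·sin34.8°·cos34.8° = 117.16·0.5707·0.8211 = 54.906 kPa
FS = 40.710 / 54.906 = 0.741

FS = 0.74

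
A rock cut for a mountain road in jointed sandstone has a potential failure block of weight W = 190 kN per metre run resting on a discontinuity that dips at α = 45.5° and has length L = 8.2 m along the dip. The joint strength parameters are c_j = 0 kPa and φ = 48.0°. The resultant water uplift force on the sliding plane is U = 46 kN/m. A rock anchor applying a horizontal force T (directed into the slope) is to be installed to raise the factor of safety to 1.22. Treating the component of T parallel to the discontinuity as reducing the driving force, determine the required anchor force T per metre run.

Resolving forces along and normal to the sliding plane, with the horizontal anchor force T adding T·sinα to the effective normal force and T·cosα acting up the plane against the driving force:
FS = [c_jL + (W cosα − U + T sinα) tanφ] / [W sinα − T cosα]
Without the anchor: N' = 87.2 kN/m, driving T_d = 135.5 kN/m, resisting R = 0·8.2 + 87.2·tan48.0° = 96.8 kN/m, FS = 0.71.
Setting FS = 1.22 and solving for T:
1.22·(135.5 − T cos45.5°) = 96.8 + T sin45.5°·tan48.0°
T·(sin45.5°·tan48.0° + 1.22·cos45.5°) = 1.22·135.5 − 96.8
T·(0.7133·1.1106 + 1.22·0.7009) = 165.3 − 96.8 = 68.5
T·1.6473 = 68.5
T = 41.6 kN/m

T = 42 kN/m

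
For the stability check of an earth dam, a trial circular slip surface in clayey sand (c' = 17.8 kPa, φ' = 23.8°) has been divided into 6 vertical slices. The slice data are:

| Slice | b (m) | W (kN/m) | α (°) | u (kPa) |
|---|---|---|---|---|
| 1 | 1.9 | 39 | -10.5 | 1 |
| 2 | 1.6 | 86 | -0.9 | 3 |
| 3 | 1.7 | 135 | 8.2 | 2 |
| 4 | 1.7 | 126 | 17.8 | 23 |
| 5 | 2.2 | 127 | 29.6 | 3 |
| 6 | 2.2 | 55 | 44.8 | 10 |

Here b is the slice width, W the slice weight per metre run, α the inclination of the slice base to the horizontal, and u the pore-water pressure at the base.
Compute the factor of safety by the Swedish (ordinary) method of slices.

FS = 2.77

Ordinary method of slices: FS = Σ[c'·Δl_i + (W_i cosα_i − u_i·Δl_i)·tanφ'] / Σ W_i sinα_i, with Δl_i = b_i / cosα_i.
Slice 1: Δl = 1.9/cos(-10.5°) = 1.932 m; N'_1 = 39·cos(-10.5°) − 1·1.932 = 36.4; c'Δl = 34.40; W sinα = -7.1
Slice 2: Δl = 1.6/cos(-0.9°) = 1.600 m; N'_2 = 86·cos(-0.9°) − 3·1.600 = 81.2; c'Δl = 28.48; W sinα = -1.4
Slice 3: Δl = 1.7/cos8.2° = 1.718 m; N'_3 = 135·cos8.2° − 2·1.718 = 130.2; c'Δl = 30.57; W sinα = 19.3
Slice 4: Δl = 1.7/cos17.8° = 1.785 m; N'_4 = 126·cos17.8° − 23·1.785 = 78.9; c'Δl = 31.78; W sinα = 38.5
Slice 5: Δl = 2.2/cos29.6° = 2.530 m; N'_5 = 127·cos29.6° − 3·2.530 = 102.8; c'Δl = 45.04; W sinα = 62.7
Slice 6: Δl = 2.2/cos44.8° = 3.100 m; N'_6 = 55·cos44.8° − 10·3.100 = 8.0; c'Δl = 55.19; W sinα = 38.8
Σc'Δl = 225.5 kN/m; ΣN' = 437.5 kN/m; ΣW sinα = 150.8 kN/m
Resisting = 225.5 + 437.5·tan23.8° = 225.5 + 193.0 = 418.4 kN/m
FS = 418.4 / 150.8 = 2.775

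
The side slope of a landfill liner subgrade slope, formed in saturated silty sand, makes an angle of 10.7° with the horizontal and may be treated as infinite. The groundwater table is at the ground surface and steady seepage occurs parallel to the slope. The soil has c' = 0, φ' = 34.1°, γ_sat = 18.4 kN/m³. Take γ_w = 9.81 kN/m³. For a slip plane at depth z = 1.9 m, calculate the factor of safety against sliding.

With seepage parallel to the slope and the water table at the surface, the effective normal stress on the slip plane uses the buoyant unit weight γ' = γ_sat − γ_w while the driving shear stress uses γ_sat:
FS = [c' + γ' z cos²β tanφ'] / [γ_sat z sinβ cosβ]
(For c' = 0 this reduces to FS = (γ'/γ_sat)·tanφ'/tanβ.)
γ' = 18.4 − 9.81 = 8.59 kN/m³
Numerator = 0.0 + 8.59·1.9·cos²10.7°·tan34.1° = 0.0 + 8.59·1.9·0.9655·0.6771 = 10.669 kPa
Denominator = 18.4·1.9·sin10.7°·cos10.7° = 18.4·1.9·0.1857·0.9826 = 6.378 kPa
FS = 10.669 / 6.378 = 1.673

FS = 1.67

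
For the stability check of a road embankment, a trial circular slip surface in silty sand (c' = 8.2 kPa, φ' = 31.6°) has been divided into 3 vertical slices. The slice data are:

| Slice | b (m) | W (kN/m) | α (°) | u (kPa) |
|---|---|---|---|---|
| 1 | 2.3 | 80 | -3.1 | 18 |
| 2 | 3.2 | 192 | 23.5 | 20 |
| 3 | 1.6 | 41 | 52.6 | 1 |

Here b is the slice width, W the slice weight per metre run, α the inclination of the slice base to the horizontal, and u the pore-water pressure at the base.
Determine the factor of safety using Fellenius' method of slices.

FS = 1.64

Ordinary method of slices: FS = Σ[c'·Δl_i + (W_i cosα_i − u_i·Δl_i)·tanφ'] / Σ W_i sinα_i, with Δl_i = b_i / cosα_i.
Slice 1: Δl = 2.3/cos(-3.1°) = 2.303 m; N'_1 = 80·cos(-3.1°) − 18·2.303 = 38.4; c'Δl = 18.89; W sinα = -4.3
Slice 2: Δl = 3.2/cos23.5° = 3.489 m; N'_2 = 192·cos23.5° − 20·3.489 = 106.3; c'Δl = 28.61; W sinα = 76.6
Slice 3: Δl = 1.6/cos52.6° = 2.634 m; N'_3 = 41·cos52.6° − 1·2.634 = 22.3; c'Δl = 21.60; W sinα = 32.6
Σc'Δl = 69.1 kN/m; ΣN' = 167.0 kN/m; ΣW sinα = 104.8 kN/m
Resisting = 69.1 + 167.0·tan31.6° = 69.1 + 102.7 = 171.8 kN/m
FS = 171.8 / 104.8 = 1.640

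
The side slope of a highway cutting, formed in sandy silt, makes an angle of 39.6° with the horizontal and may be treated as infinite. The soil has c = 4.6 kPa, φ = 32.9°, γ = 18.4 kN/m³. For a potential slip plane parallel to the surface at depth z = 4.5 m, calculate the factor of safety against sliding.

For an infinite slope with a slip plane parallel to the surface (no pore pressure): FS = [c + γz cos²β tanφ] / [γz sinβ cosβ].
γz = 18.4·4.5 = 82.80 kN/m²
Numerator = 4.6 + 82.80·cos²39.6°·tan32.9° = 4.6 + 82.80·0.5937·0.6469 = 36.401 kPa
Denominator = 82.80·sin39.6°·cos39.6° = 82.80·0.6374·0.7705 = 40.667 kPa
FS = 36.401 / 40.667 = 0.895

FS = 0.90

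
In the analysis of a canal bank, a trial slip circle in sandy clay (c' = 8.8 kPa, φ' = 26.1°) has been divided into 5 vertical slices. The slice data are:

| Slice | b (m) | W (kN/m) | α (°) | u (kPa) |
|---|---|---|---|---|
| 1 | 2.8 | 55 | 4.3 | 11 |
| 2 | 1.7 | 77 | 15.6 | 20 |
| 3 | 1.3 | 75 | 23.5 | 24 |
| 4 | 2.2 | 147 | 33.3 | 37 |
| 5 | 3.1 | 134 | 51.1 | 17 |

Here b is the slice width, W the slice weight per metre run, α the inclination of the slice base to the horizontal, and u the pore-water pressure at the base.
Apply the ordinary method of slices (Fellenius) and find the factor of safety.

FS = 0.75

Ordinary method of slices: FS = Σ[c'·Δl_i + (W_i cosα_i − u_i·Δl_i)·tanφ'] / Σ W_i sinα_i, with Δl_i = b_i / cosα_i.
Slice 1: Δl = 2.8/cos4.3° = 2.808 m; N'_1 = 55·cos4.3° − 11·2.808 = 24.0; c'Δl = 24.71; W sinα = 4.1
Slice 2: Δl = 1.7/cos15.6° = 1.765 m; N'_2 = 77·cos15.6° − 20·1.765 = 38.9; c'Δl = 15.53; W sinα = 20.7
Slice 3: Δl = 1.3/cos23.5° = 1.418 m; N'_3 = 75·cos23.5° − 24·1.418 = 34.8; c'Δl = 12.47; W sinα = 29.9
Slice 4: Δl = 2.2/cos33.3° = 2.632 m; N'_4 = 147·cos33.3° − 37·2.632 = 25.5; c'Δl = 23.16; W sinα = 80.7
Slice 5: Δl = 3.1/cos51.1° = 4.937 m; N'_5 = 134·cos51.1° − 17·4.937 = 0.2; c'Δl = 43.44; W sinα = 104.3
Σc'Δl = 119.3 kN/m; ΣN' = 123.3 kN/m; ΣW sinα = 239.7 kN/m
Resisting = 119.3 + 123.3·tan26.1° = 119.3 + 60.4 = 179.7 kN/m
FS = 179.7 / 239.7 = 0.750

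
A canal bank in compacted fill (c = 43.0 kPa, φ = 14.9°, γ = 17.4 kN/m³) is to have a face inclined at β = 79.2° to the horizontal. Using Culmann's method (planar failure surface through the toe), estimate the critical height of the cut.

H_c = 16.57 m

Culmann's analysis gives the critical failure plane at α_cr = (β + φ)/2 = (79.2 + 14.9)/2 = 47.1°, and the critical height
H_c = (4c/γ) · sinβ cosφ / [1 − cos(β − φ)]
    = (4·43.0/17.4) · sin79.2°·cos14.9° / [1 − cos(64.3°)]
    = 9.885 · 0.9823·0.9664 / [1 − 0.4337]
    = 9.885 · 0.9493 / 0.5663
    = 16.57 m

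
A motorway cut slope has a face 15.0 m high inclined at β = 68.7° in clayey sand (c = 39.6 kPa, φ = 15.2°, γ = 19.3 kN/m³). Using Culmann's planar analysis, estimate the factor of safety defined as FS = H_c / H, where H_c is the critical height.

H_c = (4c/γ) · sinβ cosφ / [1 − cos(β − φ)]
    = (4·39.6/19.3) · sin68.7°·cos15.2° / [1 − cos53.5°]
    = 8.207 · 0.8991 / 0.4052 = 18.21 m
FS = H_c / H = 18.21 / 15.0 = 1.214

FS = 1.21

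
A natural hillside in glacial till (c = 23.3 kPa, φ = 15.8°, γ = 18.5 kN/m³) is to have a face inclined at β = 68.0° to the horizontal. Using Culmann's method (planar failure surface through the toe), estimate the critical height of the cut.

Culmann's analysis gives the critical failure plane at α_cr = (β + φ)/2 = (68.0 + 15.8)/2 = 41.9°, and the critical height
H_c = (4c/γ) · sinβ cosφ / [1 − cos(β − φ)]
    = (4·23.3/18.5) · sin68.0°·cos15.8° / [1 − cos(52.2°)]
    = 5.038 · 0.9272·0.9622 / [1 − 0.6129]
    = 5.038 · 0.8922 / 0.3871
    = 11.61 m

H_c = 11.61 m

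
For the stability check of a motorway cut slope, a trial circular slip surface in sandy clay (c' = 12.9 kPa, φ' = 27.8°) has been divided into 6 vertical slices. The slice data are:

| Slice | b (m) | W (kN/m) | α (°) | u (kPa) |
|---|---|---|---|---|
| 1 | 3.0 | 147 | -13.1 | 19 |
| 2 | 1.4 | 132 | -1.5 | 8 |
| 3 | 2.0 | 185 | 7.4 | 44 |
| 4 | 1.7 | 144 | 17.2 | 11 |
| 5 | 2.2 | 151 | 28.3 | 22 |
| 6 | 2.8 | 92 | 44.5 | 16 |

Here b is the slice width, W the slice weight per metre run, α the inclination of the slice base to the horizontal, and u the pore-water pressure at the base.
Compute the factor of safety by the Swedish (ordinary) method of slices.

Ordinary method of slices: FS = Σ[c'·Δl_i + (W_i cosα_i − u_i·Δl_i)·tanφ'] / Σ W_i sinα_i, with Δl_i = b_i / cosα_i.
Slice 1: Δl = 3.0/cos(-13.1°) = 3.080 m; N'_1 = 147·cos(-13.1°) − 19·3.080 = 84.7; c'Δl = 39.73; W sinα = -33.3
Slice 2: Δl = 1.4/cos(-1.5°) = 1.400 m; N'_2 = 132·cos(-1.5°) − 8·1.400 = 120.8; c'Δl = 18.07; W sinα = -3.5
Slice 3: Δl = 2.0/cos7.4° = 2.017 m; N'_3 = 185·cos7.4° − 44·2.017 = 94.7; c'Δl = 26.02; W sinα = 23.8
Slice 4: Δl = 1.7/cos17.2° = 1.780 m; N'_4 = 144·cos17.2° − 11·1.780 = 118.0; c'Δl = 22.96; W sinα = 42.6
Slice 5: Δl = 2.2/cos28.3° = 2.499 m; N'_5 = 151·cos28.3° − 22·2.499 = 78.0; c'Δl = 32.23; W sinα = 71.6
Slice 6: Δl = 2.8/cos44.5° = 3.926 m; N'_6 = 92·cos44.5° − 16·3.926 = 2.8; c'Δl = 50.64; W sinα = 64.5
Σc'Δl = 189.6 kN/m; ΣN' = 498.9 kN/m; ΣW sinα = 165.7 kN/m
Resisting = 189.6 + 498.9·tan27.8° = 189.6 + 263.0 = 452.7 kN/m
FS = 452.7 / 165.7 = 2.732

FS = 2.73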